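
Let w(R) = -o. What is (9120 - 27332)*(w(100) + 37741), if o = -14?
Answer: -687594060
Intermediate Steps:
w(R) = 14 (w(R) = -1*(-14) = 14)
(9120 - 27332)*(w(100) + 37741) = (9120 - 27332)*(14 + 37741) = -18212*37755 = -687594060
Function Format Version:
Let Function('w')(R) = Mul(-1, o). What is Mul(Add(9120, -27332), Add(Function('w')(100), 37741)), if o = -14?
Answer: -687594060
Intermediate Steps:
Function('w')(R) = 14 (Function('w')(R) = Mul(-1, -14) = 14)
Mul(Add(9120, -27332), Add(Function('w')(100), 37741)) = Mul(Add(9120, -27332), Add(14, 37741)) = Mul(-18212, 37755) = -687594060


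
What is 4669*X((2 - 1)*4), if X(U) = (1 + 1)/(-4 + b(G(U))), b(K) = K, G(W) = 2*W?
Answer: 4669/2 ≈ 2334.5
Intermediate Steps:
X(U) = 2/(-4 + 2*U) (X(U) = (1 + 1)/(-4 + 2*U) = 2/(-4 + 2*U))
4669*X((2 - 1)*4) = 4669/(-2 + (2 - 1)*4) = 4669/(-2 + 1*4) = 4669/(-2 + 4) = 4669/2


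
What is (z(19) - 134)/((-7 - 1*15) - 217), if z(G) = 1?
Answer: 133/239 ≈ 0.55649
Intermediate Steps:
(z(19) - 134)/((-7 - 1*15) - 217) = (1 - 134)/((-7 - 1*15) - 217) = -133/((-7 - 15) - 217) = -133/(-22 - 217) = -133/(-239) = -133*(-1/239) = 133/239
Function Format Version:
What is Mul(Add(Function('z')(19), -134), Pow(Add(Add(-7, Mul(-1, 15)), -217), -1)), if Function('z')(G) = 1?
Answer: Rational(133, 239) ≈ 0.55649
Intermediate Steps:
Mul(Add(Function('z')(19), -134), Pow(Add(Add(-7, Mul(-1, 15)), -217), -1)) = Mul(Add(1, -134), Pow(Add(Add(-7, Mul(-1, 15)), -217), -1)) = Mul(-133, Pow(Add(Add(-7, -15), -217), -1)) = Mul(-133, Pow(Add(-22, -217), -1)) = Mul(-133, Pow(-239, -1)) = Mul(-133, Rational(-1, 239)) = Rational(133, 239)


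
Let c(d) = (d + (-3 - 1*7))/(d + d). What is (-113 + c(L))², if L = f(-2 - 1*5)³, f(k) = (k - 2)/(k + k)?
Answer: 36658846225/2125764 ≈ 17245.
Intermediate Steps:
f(k) = (-2 + k)/(2*k) (f(k) = (-2 + k)/((2*k)) = (-2 + k)*(1/(2*k)) = (-2 + k)/(2*k))
L = 729/2744 (L = ((-2 + (-2 - 1*5))/(2*(-2 - 1*5)))³ = ((-2 + (-2 - 5))/(2*(-2 - 5)))³ = ((½)*(-2 - 7)/(-7))³ = ((½)*(-⅐)*(-9))³ = (9/14)³ = 729/2744 ≈ 0.26567)
c(d) = (-10 + d)/(2*d) (c(d) = (d + (-3 - 7))/((2*d)) = (d - 10)*(1/(2*d)) = (-10 + d)*(1/(2*d)) = (-10 + d)/(2*d))
(-113 + c(L))² = (-113 + (-10 + 729/2744)/(2*(729/2744)))² = (-113 + (½)*(2744/729)*(-26711/2744))² = (-113 - 26711/1458)² = (-191465/1458)² = 36658846225/2125764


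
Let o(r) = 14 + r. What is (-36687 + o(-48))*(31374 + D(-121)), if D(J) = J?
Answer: -1147641413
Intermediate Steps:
(-36687 + o(-48))*(31374 + D(-121)) = (-36687 + (14 - 48))*(31374 - 121) = (-36687 - 34)*31253 = -36721*31253 = -1147641413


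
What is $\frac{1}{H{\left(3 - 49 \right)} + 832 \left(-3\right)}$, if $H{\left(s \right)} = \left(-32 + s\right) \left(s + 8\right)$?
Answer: $\frac{1}{468} \approx 0.0021368$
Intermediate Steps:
$H{\left(s \right)} = \left(-32 + s\right) \left(8 + s\right)$
$\frac{1}{H{\left(3 - 49 \right)} + 832 \left(-3\right)} = \frac{1}{\left(-256 + \left(3 - 49\right)^{2} - 24 \left(3 - 49\right)\right) + 832 \left(-3\right)} = \frac{1}{\left(-256 + \left(-46\right)^{2} - -1104\right) - 2496} = \frac{1}{\left(-256 + 2116 + 1104\right) - 2496} = \frac{1}{2964 - 2496} = \frac{1}{468}$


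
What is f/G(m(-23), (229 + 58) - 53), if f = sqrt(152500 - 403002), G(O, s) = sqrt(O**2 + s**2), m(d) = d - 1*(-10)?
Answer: I*sqrt(3256526)/845 ≈ 2.1356*I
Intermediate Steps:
m(d) = 10 + d (m(d) = d + 10 = 10 + d)
f = I*sqrt(250502) (f = sqrt(-250502) = I*sqrt(250502) ≈ 500.5*I)
f/G(m(-23), (229 + 58) - 53) = (I*sqrt(250502))/(sqrt((10 - 23)**2 + ((229 + 58) - 53)**2)) = (I*sqrt(250502))/(sqrt((-13)**2 + (287 - 53)**2)) = (I*sqrt(250502))/(sqrt(169 + 234**2)) = (I*sqrt(250502))/(sqrt(169 + 54756)) = (I*sqrt(250502))/(sqrt(54925)) = (I*sqrt(250502))/((65*sqrt(13))) = (I*sqrt(250502))*(sqrt(13)/845) = I*sqrt(3256526)/845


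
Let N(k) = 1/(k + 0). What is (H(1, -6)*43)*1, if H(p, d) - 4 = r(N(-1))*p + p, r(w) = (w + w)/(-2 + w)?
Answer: 731/3 ≈ 243.67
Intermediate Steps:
N(k) = 1/k
r(w) = 2*w/(-2 + w) (r(w) = (2*w)/(-2 + w) = 2*w/(-2 + w))
H(p, d) = 4 + 5*p/3 (H(p, d) = 4 + ((2/(-1*(-2 + 1/(-1))))*p + p) = 4 + ((2*(-1)/(-2 - 1))*p + p) = 4 + ((2*(-1)/(-3))*p + p) = 4 + ((2*(-1)*(-1/3))*p + p) = 4 + (2*p/3 + p) = 4 + 5*p/3)
(H(1, -6)*43)*1 = ((4 + (5/3)*1)*43)*1 = ((4 + 5/3)*43)*1 = ((17/3)*43)*1 = (731/3)*1 = 731/3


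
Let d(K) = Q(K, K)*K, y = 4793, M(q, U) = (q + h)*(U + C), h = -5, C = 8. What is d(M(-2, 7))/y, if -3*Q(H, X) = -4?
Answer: -140/4793 ≈ -0.029209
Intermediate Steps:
Q(H, X) = 4/3 (Q(H, X) = -⅓*(-4) = 4/3)
M(q, U) = (-5 + q)*(8 + U) (M(q, U) = (q - 5)*(U + 8) = (-5 + q)*(8 + U))
d(K) = 4*K/3
d(M(-2, 7))/y = (4*(-40 - 5*7 + 8*(-2) + 7*(-2))/3)/4793 = (4*(-40 - 35 - 16 - 14)/3)*(1/4793) = ((4/3)*(-105))*(1/4793) = -140*1/4793 = -140/4793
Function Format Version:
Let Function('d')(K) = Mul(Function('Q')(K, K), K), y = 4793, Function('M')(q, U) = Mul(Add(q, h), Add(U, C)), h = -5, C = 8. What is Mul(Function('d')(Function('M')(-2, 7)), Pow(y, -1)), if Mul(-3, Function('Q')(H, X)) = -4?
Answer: Rational(-140, 4793) ≈ -0.029209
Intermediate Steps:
Function('Q')(H, X) = Rational(4, 3) (Function('Q')(H, X) = Mul(Rational(-1, 3), -4) = Rational(4, 3))
Function('M')(q, U) = Mul(Add(-5, q), Add(8, U)) (Function('M')(q, U) = Mul(Add(q, -5), Add(U, 8)) = Mul(Add(-5, q), Add(8, U)))
Function('d')(K) = Mul(Rational(4, 3), K)
Mul(Function('d')(Function('M')(-2, 7)), Pow(y, -1)) = Mul(Mul(Rational(4, 3), Add(-40, Mul(-5, 7), Mul(8, -2), Mul(7, -2))), Pow(4793, -1)) = Mul(Mul(Rational(4, 3), Add(-40, -35, -16, -14)), Rational(1, 4793)) = Mul(Mul(Rational(4, 3), -105), Rational(1, 4793)) = Mul(-140, Rational(1, 4793)) = Rational(-140, 4793)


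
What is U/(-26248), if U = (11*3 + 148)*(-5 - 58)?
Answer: 11403/26248 ≈ 0.43443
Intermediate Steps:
U = -11403 (U = (33 + 148)*(-63) = 181*(-63) = -11403)
U/(-26248) = -11403/(-26248) = -11403*(-1/26248) = 11403/26248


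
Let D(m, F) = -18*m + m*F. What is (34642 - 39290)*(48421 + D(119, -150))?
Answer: -132137992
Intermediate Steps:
D(m, F) = -18*m + F*m
(34642 - 39290)*(48421 + D(119, -150)) = (34642 - 39290)*(48421 + 119*(-18 - 150)) = -4648*(48421 + 119*(-168)) = -4648*(48421 - 19992) = -4648*28429 = -132137992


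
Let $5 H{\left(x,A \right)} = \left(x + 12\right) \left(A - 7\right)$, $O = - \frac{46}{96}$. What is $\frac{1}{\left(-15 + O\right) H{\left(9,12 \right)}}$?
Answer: $- \frac{16}{5201} \approx -0.0030763$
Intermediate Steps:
$O = - \frac{23}{48}$ ($O = \left(-46\right) \frac{1}{96} = - \frac{23}{48} \approx -0.47917$)
$H{\left(x,A \right)} = \frac{\left(-7 + A\right) \left(12 + x\right)}{5}$ ($H{\left(x,A \right)} = \frac{\left(x + 12\right) \left(A - 7\right)}{5} = \frac{\left(12 + x\right) \left(-7 + A\right)}{5} = \frac{\left(-7 + A\right) \left(12 + x\right)}{5}$)
$\frac{1}{\left(-15 + O\right) H{\left(9,12 \right)}} = \frac{1}{\left(-15 - \frac{23}{48}\right) \left(- \frac{84}{5} - \frac{63}{5} + \frac{12}{5} \cdot 12 + \frac{1}{5} \cdot 12 \cdot 9\right)} = \frac{1}{\left(- \frac{743}{48}\right) \left(- \frac{84}{5} - \frac{63}{5} + \frac{144}{5} + \frac{108}{5}\right)} = \frac{1}{\left(- \frac{743}{48}\right) 21} = \frac{1}{- \frac{5201}{16}} = - \frac{16}{5201}$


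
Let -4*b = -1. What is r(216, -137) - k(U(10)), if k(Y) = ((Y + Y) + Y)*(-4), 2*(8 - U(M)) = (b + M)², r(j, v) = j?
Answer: -2547/8 ≈ -318.38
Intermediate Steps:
b = ¼ (b = -¼*(-1) = ¼ ≈ 0.25000)
U(M) = 8 - (¼ + M)²/2
k(Y) = -12*Y (k(Y) = (2*Y + Y)*(-4) = (3*Y)*(-4) = -12*Y)
r(216, -137) - k(U(10)) = 216 - (-12)*(8 - (1 + 4*10)²/32) = 216 - (-12)*(8 - (1 + 40)²/32) = 216 - (-12)*(8 - 1/32*41²) = 216 - (-12)*(8 - 1/32*1681) = 216 - (-12)*(8 - 1681/32) = 216 - (-12)*(-1425)/32 = 216 - 1*4275/8 = 216 - 4275/8 = -2547/8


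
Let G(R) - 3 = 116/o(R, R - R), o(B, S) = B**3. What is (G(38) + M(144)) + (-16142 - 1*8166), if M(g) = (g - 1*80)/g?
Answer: -3000688777/123462 ≈ -24305.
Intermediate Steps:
M(g) = (-80 + g)/g (M(g) = (g - 80)/g = (-80 + g)/g)
G(R) = 3 + 116/R**3 (G(R) = 3 + 116/(R**3) = 3 + 116/R**3)
(G(38) + M(144)) + (-16142 - 1*8166) = ((3 + 116/38**3) + (-80 + 144)/144) + (-16142 - 1*8166) = ((3 + 116*(1/54872)) + (1/144)*64) + (-16142 - 8166) = ((3 + 29/13718) + 4/9) - 24308 = (41183/13718 + 4/9) - 24308 = 425519/123462 - 24308 = -3000688777/123462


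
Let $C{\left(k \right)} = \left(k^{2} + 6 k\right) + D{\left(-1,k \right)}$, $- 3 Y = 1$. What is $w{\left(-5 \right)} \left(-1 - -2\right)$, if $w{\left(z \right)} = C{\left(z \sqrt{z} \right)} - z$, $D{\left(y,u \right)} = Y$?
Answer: $- \frac{361}{3} - 30 i \sqrt{5} \approx -120.33 - 67.082 i$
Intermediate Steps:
$Y = - \frac{1}{3}$ ($Y = \left(- \frac{1}{3}\right) 1 = - \frac{1}{3} \approx -0.33333$)
$D{\left(y,u \right)} = - \frac{1}{3}$
$C{\left(k \right)} = - \frac{1}{3} + k^{2} + 6 k$ ($C{\left(k \right)} = \left(k^{2} + 6 k\right) - \frac{1}{3} = - \frac{1}{3} + k^{2} + 6 k$)
$w{\left(z \right)} = - \frac{1}{3} + z^{3} - z + 6 z^{\frac{3}{2}}$ ($w{\left(z \right)} = \left(- \frac{1}{3} + \left(z \sqrt{z}\right)^{2} + 6 z \sqrt{z}\right) - z = \left(- \frac{1}{3} + \left(z^{\frac{3}{2}}\right)^{2} + 6 z^{\frac{3}{2}}\right) - z = \left(- \frac{1}{3} + z^{3} + 6 z^{\frac{3}{2}}\right) - z = - \frac{1}{3} + z^{3} - z + 6 z^{\frac{3}{2}}$)
$w{\left(-5 \right)} \left(-1 - -2\right) = \left(- \frac{1}{3} + \left(-5\right)^{3} - -5 + 6 \left(-5\right)^{\frac{3}{2}}\right) \left(-1 - -2\right) = \left(- \frac{1}{3} - 125 + 5 + 6 \left(- 5 i \sqrt{5}\right)\right) \left(-1 + 2\right) = \left(- \frac{1}{3} - 125 + 5 - 30 i \sqrt{5}\right) 1 = \left(- \frac{361}{3} - 30 i \sqrt{5}\right) 1 = - \frac{361}{3} - 30 i \sqrt{5}$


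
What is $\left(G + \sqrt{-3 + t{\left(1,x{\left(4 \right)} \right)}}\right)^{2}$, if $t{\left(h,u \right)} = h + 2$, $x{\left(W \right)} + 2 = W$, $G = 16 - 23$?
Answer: $49$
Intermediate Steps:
$G = -7$ ($G = 16 - 23 = -7$)
$x{\left(W \right)} = -2 + W$
$t{\left(h,u \right)} = 2 + h$
$\left(G + \sqrt{-3 + t{\left(1,x{\left(4 \right)} \right)}}\right)^{2} = \left(-7 + \sqrt{-3 + \left(2 + 1\right)}\right)^{2} = \left(-7 + \sqrt{-3 + 3}\right)^{2} = \left(-7 + \sqrt{0}\right)^{2} = \left(-7 + 0\right)^{2} = \left(-7\right)^{2} = 49$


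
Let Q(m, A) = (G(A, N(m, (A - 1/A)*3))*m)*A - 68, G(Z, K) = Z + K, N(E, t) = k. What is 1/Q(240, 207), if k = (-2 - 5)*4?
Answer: 1/8892652 ≈ 1.1245e-7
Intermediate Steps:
k = -28 (k = -7*4 = -28)
N(E, t) = -28
G(Z, K) = K + Z
Q(m, A) = -68 + A*m*(-28 + A) (Q(m, A) = ((-28 + A)*m)*A - 68 = (m*(-28 + A))*A - 68 = A*m*(-28 + A) - 68 = -68 + A*m*(-28 + A))
1/Q(240, 207) = 1/(-68 + 207*240*(-28 + 207)) = 1/(-68 + 207*240*179) = 1/(-68 + 8892720) = 1/8892652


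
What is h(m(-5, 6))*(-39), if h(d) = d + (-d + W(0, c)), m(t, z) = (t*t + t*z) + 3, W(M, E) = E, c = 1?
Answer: -39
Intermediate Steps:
m(t, z) = 3 + t**2 + t*z (m(t, z) = (t**2 + t*z) + 3 = 3 + t**2 + t*z)
h(d) = 1 (h(d) = d + (-d + 1) = d + (1 - d) = 1)
h(m(-5, 6))*(-39) = 1*(-39) = -39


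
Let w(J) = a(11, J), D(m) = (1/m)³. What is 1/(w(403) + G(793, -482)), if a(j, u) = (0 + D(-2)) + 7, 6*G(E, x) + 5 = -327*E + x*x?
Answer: -24/107803 ≈ -0.00022263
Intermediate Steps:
G(E, x) = -⅚ - 109*E/2 + x²/6 (G(E, x) = -⅚ + (-327*E + x*x)/6 = -⅚ + (-327*E + x²)/6 = -⅚ + (x² - 327*E)/6 = -⅚ + (-109*E/2 + x²/6) = -⅚ - 109*E/2 + x²/6)
D(m) = m⁻³
a(j, u) = 55/8 (a(j, u) = (0 + (-2)⁻³) + 7 = (0 - ⅛) + 7 = -⅛ + 7 = 55/8)
w(J) = 55/8
1/(w(403) + G(793, -482)) = 1/(55/8 + (-⅚ - 109/2*793 + (⅙)*(-482)²)) = 1/(55/8 + (-⅚ - 86437/2 + (⅙)*232324)) = 1/(55/8 + (-⅚ - 86437/2 + 116162/3)) = 1/(55/8 - 13496/3) = 1/(-107803/24) = -24/107803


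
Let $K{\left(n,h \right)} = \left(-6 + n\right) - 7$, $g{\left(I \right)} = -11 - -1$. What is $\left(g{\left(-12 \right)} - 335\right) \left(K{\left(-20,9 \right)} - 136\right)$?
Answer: $58305$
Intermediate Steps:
$g{\left(I \right)} = -10$ ($g{\left(I \right)} = -11 + 1 = -10$)
$K{\left(n,h \right)} = -13 + n$
$\left(g{\left(-12 \right)} - 335\right) \left(K{\left(-20,9 \right)} - 136\right) = \left(-10 - 335\right) \left(\left(-13 - 20\right) - 136\right) = - 345 \left(-33 - 136\right) = \left(-345\right) \left(-169\right) = 58305$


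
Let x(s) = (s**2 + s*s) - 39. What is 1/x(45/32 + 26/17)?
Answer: -147968/3220343 ≈ -0.045948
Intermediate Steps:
x(s) = -39 + 2*s**2 (x(s) = (s**2 + s**2) - 39 = 2*s**2 - 39 = -39 + 2*s**2)
1/x(45/32 + 26/17) = 1/(-39 + 2*(45/32 + 26/17)**2) = 1/(-39 + 2*(1597/544)**2) = 1/(-39 + 2*(2550409/295936)) = 1/(-39 + 2550409/147968) = 1/(-3220343/147968) = -147968/3220343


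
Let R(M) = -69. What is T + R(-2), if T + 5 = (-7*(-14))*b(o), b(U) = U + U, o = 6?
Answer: 1102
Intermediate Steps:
b(U) = 2*U
T = 1171 (T = -5 + (-7*(-14))*(2*6) = -5 + 98*12 = -5 + 1176 = 1171)
T + R(-2) = 1171 - 69 = 1102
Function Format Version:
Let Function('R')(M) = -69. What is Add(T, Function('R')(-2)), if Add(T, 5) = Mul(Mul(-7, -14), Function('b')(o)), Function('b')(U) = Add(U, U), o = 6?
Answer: 1102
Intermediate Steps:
Function('b')(U) = Mul(2, U)
T = 1171 (T = Add(-5, Mul(Mul(-7, -14), Mul(2, 6))) = Add(-5, Mul(98, 12)) = Add(-5, 1176) = 1171)
Add(T, Function('R')(-2)) = Add(1171, -69) = 1102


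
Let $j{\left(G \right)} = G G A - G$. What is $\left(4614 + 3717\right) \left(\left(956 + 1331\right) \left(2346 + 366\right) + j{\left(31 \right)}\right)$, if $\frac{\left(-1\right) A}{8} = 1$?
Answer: $51607420875$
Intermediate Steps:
$A = -8$ ($A = \left(-8\right) 1 = -8$)
$j{\left(G \right)} = - G - 8 G^{2}$ ($j{\left(G \right)} = G G \left(-8\right) - G = G^{2} \left(-8\right) - G = - 8 G^{2} - G = - G - 8 G^{2}$)
$\left(4614 + 3717\right) \left(\left(956 + 1331\right) \left(2346 + 366\right) + j{\left(31 \right)}\right) = \left(4614 + 3717\right) \left(\left(956 + 1331\right) \left(2346 + 366\right) - 31 \left(1 + 8 \cdot 31\right)\right) = 8331 \left(2287 \cdot 2712 - 31 \left(1 + 248\right)\right) = 8331 \left(6202344 - 31 \cdot 249\right) = 8331 \left(6202344 - 7719\right) = 8331 \cdot 6194625 = 51607420875$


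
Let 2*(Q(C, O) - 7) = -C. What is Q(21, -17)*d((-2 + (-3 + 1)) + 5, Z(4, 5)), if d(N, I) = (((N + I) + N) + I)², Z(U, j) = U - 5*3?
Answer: -1400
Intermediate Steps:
Z(U, j) = -15 + U (Z(U, j) = U - 15 = -15 + U)
Q(C, O) = 7 - C/2 (Q(C, O) = 7 + (-C)/2 = 7 - C/2)
d(N, I) = (2*I + 2*N)² (d(N, I) = (((I + N) + N) + I)² = ((I + 2*N) + I)² = (2*I + 2*N)²)
Q(21, -17)*d((-2 + (-3 + 1)) + 5, Z(4, 5)) = (7 - ½*21)*(4*((-15 + 4) + ((-2 + (-3 + 1)) + 5))²) = (7 - 21/2)*(4*(-11 + ((-2 - 2) + 5))²) = -14*(-11 + (-4 + 5))² = -14*(-11 + 1)² = -14*(-10)² = -14*100 = -7/2*400 = -1400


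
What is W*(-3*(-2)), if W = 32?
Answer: 192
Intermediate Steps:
W*(-3*(-2)) = 32*(-3*(-2)) = 32*6 = 192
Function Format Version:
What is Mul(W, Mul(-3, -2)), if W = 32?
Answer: 192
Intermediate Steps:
Mul(W, Mul(-3, -2)) = Mul(32, Mul(-3, -2)) = Mul(32, 6) = 192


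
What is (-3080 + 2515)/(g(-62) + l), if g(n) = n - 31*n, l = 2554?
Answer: -565/4414 ≈ -0.12800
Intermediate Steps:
g(n) = -30*n
(-3080 + 2515)/(g(-62) + l) = (-3080 + 2515)/(-30*(-62) + 2554) = -565/(1860 + 2554) = -565/4414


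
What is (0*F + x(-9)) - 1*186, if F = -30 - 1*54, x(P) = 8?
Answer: -178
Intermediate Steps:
F = -84 (F = -30 - 54 = -84)
(0*F + x(-9)) - 1*186 = (0*(-84) + 8) - 1*186 = (0 + 8) - 186 = 8 - 186 = -178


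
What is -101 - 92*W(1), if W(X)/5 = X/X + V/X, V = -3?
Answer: 819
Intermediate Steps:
W(X) = 5 - 15/X (W(X) = 5*(X/X - 3/X) = 5*(1 - 3/X) = 5 - 15/X)
-101 - 92*W(1) = -101 - 92*(5 - 15/1) = -101 - 92*(5 - 15*1) = -101 - 92*(5 - 15) = -101 - 92*(-10) = -101 + 920 = 819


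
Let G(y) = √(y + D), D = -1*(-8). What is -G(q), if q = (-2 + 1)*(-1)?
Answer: -3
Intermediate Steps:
D = 8
q = 1 (q = -1*(-1) = 1)
G(y) = √(8 + y) (G(y) = √(y + 8) = √(8 + y))
-G(q) = -√(8 + 1) = -√9 = -1*3 = -3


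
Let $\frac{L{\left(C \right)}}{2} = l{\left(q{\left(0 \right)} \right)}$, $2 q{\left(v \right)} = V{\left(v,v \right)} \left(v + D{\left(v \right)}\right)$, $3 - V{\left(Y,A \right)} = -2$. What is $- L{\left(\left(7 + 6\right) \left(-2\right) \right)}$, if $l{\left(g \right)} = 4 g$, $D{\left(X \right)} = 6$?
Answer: $-120$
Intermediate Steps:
$V{\left(Y,A \right)} = 5$ ($V{\left(Y,A \right)} = 3 - -2 = 3 + 2 = 5$)
$q{\left(v \right)} = 15 + \frac{5 v}{2}$ ($q{\left(v \right)} = \frac{5 \left(v + 6\right)}{2} = \frac{5 \left(6 + v\right)}{2} = \frac{30 + 5 v}{2} = 15 + \frac{5 v}{2}$)
$L{\left(C \right)} = 120$ ($L{\left(C \right)} = 2 \cdot 4 \left(15 + \frac{5}{2} \cdot 0\right) = 2 \cdot 4 \left(15 + 0\right) = 2 \cdot 4 \cdot 15 = 2 \cdot 60 = 120$)
$- L{\left(\left(7 + 6\right) \left(-2\right) \right)} = \left(-1\right) 120 = -120$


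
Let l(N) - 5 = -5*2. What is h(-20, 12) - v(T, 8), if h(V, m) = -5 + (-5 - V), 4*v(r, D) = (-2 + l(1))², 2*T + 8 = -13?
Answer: -9/4 ≈ -2.2500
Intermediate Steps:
l(N) = -5 (l(N) = 5 - 5*2 = 5 - 10 = -5)
T = -21/2 (T = -4 + (½)*(-13) = -4 - 13/2 = -21/2 ≈ -10.500)
v(r, D) = 49/4 (v(r, D) = (-2 - 5)²/4 = (¼)*(-7)² = (¼)*49 = 49/4)
h(V, m) = -10 - V
h(-20, 12) - v(T, 8) = (-10 - 1*(-20)) - 1*49/4 = (-10 + 20) - 49/4 = 10 - 49/4 = -9/4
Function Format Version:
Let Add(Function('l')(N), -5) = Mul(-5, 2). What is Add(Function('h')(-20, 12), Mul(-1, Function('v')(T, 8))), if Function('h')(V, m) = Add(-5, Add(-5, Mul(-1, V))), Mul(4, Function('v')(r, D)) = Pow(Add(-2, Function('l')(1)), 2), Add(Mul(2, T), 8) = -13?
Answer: Rational(-9, 4) ≈ -2.2500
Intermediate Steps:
Function('l')(N) = -5 (Function('l')(N) = Add(5, Mul(-5, 2)) = Add(5, -10) = -5)
T = Rational(-21, 2) (T = Add(-4, Mul(Rational(1, 2), -13)) = Add(-4, Rational(-13, 2)) = Rational(-21, 2) ≈ -10.500)
Function('v')(r, D) = Rational(49, 4) (Function('v')(r, D) = Mul(Rational(1, 4), Pow(Add(-2, -5), 2)) = Mul(Rational(1, 4), Pow(-7, 2)) = Mul(Rational(1, 4), 49) = Rational(49, 4))
Function('h')(V, m) = Add(-10, Mul(-1, V))
Add(Function('h')(-20, 12), Mul(-1, Function('v')(T, 8))) = Add(Add(-10, Mul(-1, -20)), Mul(-1, Rational(49, 4))) = Add(Add(-10, 20), Rational(-49, 4)) = Add(10, Rational(-49, 4)) = Rational(-9, 4)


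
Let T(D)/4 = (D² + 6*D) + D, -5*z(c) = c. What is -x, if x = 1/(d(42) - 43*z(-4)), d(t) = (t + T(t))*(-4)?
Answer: 5/165652 ≈ 3.0184e-5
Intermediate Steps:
z(c) = -c/5
T(D) = 4*D² + 28*D (T(D) = 4*((D² + 6*D) + D) = 4*(D² + 7*D) = 4*D² + 28*D)
d(t) = -4*t - 16*t*(7 + t) (d(t) = (t + 4*t*(7 + t))*(-4) = -4*t - 16*t*(7 + t))
x = -5/165652 (x = 1/(4*42*(-29 - 4*42) - (-43)*(-4)/5) = 1/(4*42*(-29 - 168) - 43*⅘) = 1/(4*42*(-197) - 172/5) = 1/(-33096 - 172/5) = 1/(-165652/5) = -5/165652 ≈ -3.0184e-5)
-x = -1*(-5/165652) = 5/165652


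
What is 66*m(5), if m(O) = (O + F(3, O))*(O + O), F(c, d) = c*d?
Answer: 13200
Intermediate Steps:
m(O) = 8*O² (m(O) = (O + 3*O)*(O + O) = (4*O)*(2*O) = 8*O²)
66*m(5) = 66*(8*5²) = 66*(8*25) = 66*200 = 13200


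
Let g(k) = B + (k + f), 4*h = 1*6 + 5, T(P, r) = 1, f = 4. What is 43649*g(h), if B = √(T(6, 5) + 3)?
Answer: 1527715/4 ≈ 3.8193e+5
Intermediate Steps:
B = 2 (B = √(1 + 3) = √4 = 2)
h = 11/4 (h = (1*6 + 5)/4 = (6 + 5)/4 = (¼)*11 = 11/4 ≈ 2.7500)
g(k) = 6 + k (g(k) = 2 + (k + 4) = 2 + (4 + k) = 6 + k)
43649*g(h) = 43649*(6 + 11/4) = 43649*(35/4) = 1527715/4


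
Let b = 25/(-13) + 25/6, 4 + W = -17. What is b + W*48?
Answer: -78449/78 ≈ -1005.8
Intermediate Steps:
W = -21 (W = -4 - 17 = -21)
b = 175/78 (b = 25*(-1/13) + 25*(⅙) = -25/13 + 25/6 = 175/78 ≈ 2.2436)
b + W*48 = 175/78 - 21*48 = 175/78 - 1008 = -78449/78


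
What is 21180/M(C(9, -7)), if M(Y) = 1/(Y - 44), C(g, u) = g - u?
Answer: -593040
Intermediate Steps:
M(Y) = 1/(-44 + Y)
21180/M(C(9, -7)) = 21180/(1/(-44 + (9 - 1*(-7)))) = 21180/(1/(-44 + (9 + 7))) = 21180/(1/(-44 + 16)) = 21180/(1/(-28)) = 21180/(-1/28) = 21180*(-28) = -593040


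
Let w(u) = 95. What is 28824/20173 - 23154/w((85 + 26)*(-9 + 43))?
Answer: -464347362/1916435 ≈ -242.30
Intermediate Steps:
28824/20173 - 23154/w((85 + 26)*(-9 + 43)) = 28824/20173 - 23154/95 = -464347362/1916435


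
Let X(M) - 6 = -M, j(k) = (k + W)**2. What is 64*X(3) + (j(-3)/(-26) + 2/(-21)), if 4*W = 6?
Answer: 418931/2184 ≈ 191.82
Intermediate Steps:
W = 3/2 (W = (1/4)*6 = 3/2 ≈ 1.5000)
j(k) = (3/2 + k)**2 (j(k) = (k + 3/2)**2 = (3/2 + k)**2)
X(M) = 6 - M
64*X(3) + (j(-3)/(-26) + 2/(-21)) = 64*(6 - 1*3) + (((3 + 2*(-3))**2/4)/(-26) + 2/(-21)) = 64*(6 - 3) + (((3 - 6)**2/4)*(-1/26) + 2*(-1/21)) = 64*3 + (((1/4)*(-3)**2)*(-1/26) - 2/21) = 192 + (((1/4)*9)*(-1/26) - 2/21) = 192 + ((9/4)*(-1/26) - 2/21) = 192 + (-9/104 - 2/21) = 192 - 397/2184 = 418931/2184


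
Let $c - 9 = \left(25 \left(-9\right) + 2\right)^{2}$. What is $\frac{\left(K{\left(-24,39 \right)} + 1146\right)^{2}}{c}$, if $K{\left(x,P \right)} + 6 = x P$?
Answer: $\frac{20808}{24869} \approx 0.8367$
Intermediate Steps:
$K{\left(x,P \right)} = -6 + P x$ ($K{\left(x,P \right)} = -6 + x P = -6 + P x$)
$c = 49738$ ($c = 9 + \left(25 \left(-9\right) + 2\right)^{2} = 9 + \left(-225 + 2\right)^{2} = 9 + \left(-223\right)^{2} = 9 + 49729 = 49738$)
$\frac{\left(K{\left(-24,39 \right)} + 1146\right)^{2}}{c} = \frac{\left(\left(-6 + 39 \left(-24\right)\right) + 1146\right)^{2}}{49738} = \left(\left(-6 - 936\right) + 1146\right)^{2} \cdot \frac{1}{49738} = \left(-942 + 1146\right)^{2} \cdot \frac{1}{49738} = 204^{2} \cdot \frac{1}{49738} = 41616 \cdot \frac{1}{49738} = \frac{20808}{24869}$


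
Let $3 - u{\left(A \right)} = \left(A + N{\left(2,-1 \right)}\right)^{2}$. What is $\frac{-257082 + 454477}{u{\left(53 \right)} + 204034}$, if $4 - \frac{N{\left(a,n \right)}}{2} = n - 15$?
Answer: $\frac{197395}{195388} \approx 1.0103$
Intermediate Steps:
$N{\left(a,n \right)} = 38 - 2 n$ ($N{\left(a,n \right)} = 8 - 2 \left(n - 15\right) = 8 - 2 \left(-15 + n\right) = 8 - \left(-30 + 2 n\right) = 38 - 2 n$)
$u{\left(A \right)} = 3 - \left(40 + A\right)^{2}$ ($u{\left(A \right)} = 3 - \left(A + \left(38 - -2\right)\right)^{2} = 3 - \left(A + \left(38 + 2\right)\right)^{2} = 3 - \left(A + 40\right)^{2} = 3 - \left(40 + A\right)^{2}$)
$\frac{-257082 + 454477}{u{\left(53 \right)} + 204034} = \frac{-257082 + 454477}{\left(3 - \left(40 + 53\right)^{2}\right) + 204034} = \frac{197395}{\left(3 - 93^{2}\right) + 204034} = \frac{197395}{\left(3 - 8649\right) + 204034} = \frac{197395}{-8646 + 204034} = \frac{197395}{195388}$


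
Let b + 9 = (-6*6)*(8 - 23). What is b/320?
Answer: 531/320 ≈ 1.6594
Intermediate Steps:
b = 531 (b = -9 + (-6*6)*(8 - 23) = -9 - 36*(-15) = -9 + 540 = 531)
b/320 = 531/320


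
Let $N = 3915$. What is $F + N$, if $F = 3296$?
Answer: $7211$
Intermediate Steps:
$F + N = 3296 + 3915 = 7211$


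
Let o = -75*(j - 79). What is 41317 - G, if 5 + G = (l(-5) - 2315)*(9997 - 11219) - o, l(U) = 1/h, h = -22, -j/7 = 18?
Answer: -30495174/11 ≈ -2.7723e+6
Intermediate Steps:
j = -126 (j = -7*18 = -126)
o = 15375 (o = -75*(-126 - 79) = -75*(-205) = 15375)
l(U) = -1/22 (l(U) = 1/(-22) = -1/22)
G = 30949661/11 (G = -5 + ((-1/22 - 2315)*(9997 - 11219) - 1*15375) = -5 + (-50931/22*(-1222) - 15375) = -5 + (31118841/11 - 15375) = -5 + 30949716/11 = 30949661/11 ≈ 2.8136e+6)
41317 - G = 41317 - 1*30949661/11 = 41317 - 30949661/11 = -30495174/11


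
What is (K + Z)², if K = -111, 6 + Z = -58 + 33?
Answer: 20164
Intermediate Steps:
Z = -31 (Z = -6 + (-58 + 33) = -6 - 25 = -31)
(K + Z)² = (-111 - 31)² = (-142)² = 20164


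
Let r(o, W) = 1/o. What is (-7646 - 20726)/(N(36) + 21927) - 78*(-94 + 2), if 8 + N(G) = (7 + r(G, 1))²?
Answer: 204271362696/28471033 ≈ 7174.7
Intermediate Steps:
N(G) = -8 + (7 + 1/G)²
(-7646 - 20726)/(N(36) + 21927) - 78*(-94 + 2) = (-7646 - 20726)/((41 + 36⁻² + 14/36) + 21927) - 78*(-94 + 2) = -28372/((41 + 1/1296 + 14*(1/36)) + 21927) - 78*(-92) = -28372/((41 + 1/1296 + 7/18) + 21927) - 1*(-7176) = -28372/(53641/1296 + 21927) + 7176 = -28372/28471033/1296 + 7176 = -28372*1296/28471033 + 7176 = -36770112/28471033 + 7176 = 204271362696/28471033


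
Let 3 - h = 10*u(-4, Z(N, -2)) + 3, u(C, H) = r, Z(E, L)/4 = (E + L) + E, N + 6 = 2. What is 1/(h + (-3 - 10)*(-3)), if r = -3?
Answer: 1/69 ≈ 0.014493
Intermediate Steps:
N = -4 (N = -6 + 2 = -4)
Z(E, L) = 4*L + 8*E (Z(E, L) = 4*((E + L) + E) = 4*(L + 2*E) = 4*L + 8*E)
u(C, H) = -3
h = 30 (h = 3 - (10*(-3) + 3) = 3 - (-30 + 3) = 3 - 1*(-27) = 3 + 27 = 30)
1/(h + (-3 - 10)*(-3)) = 1/(30 + (-3 - 10)*(-3)) = 1/(30 - 13*(-3)) = 1/(30 + 39) = 1/69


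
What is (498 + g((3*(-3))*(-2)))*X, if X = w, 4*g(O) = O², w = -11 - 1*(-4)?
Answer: -4053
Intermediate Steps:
w = -7 (w = -11 + 4 = -7)
g(O) = O²/4
X = -7
(498 + g((3*(-3))*(-2)))*X = (498 + ((3*(-3))*(-2))²/4)*(-7) = (498 + (-9*(-2))²/4)*(-7) = (498 + (¼)*18²)*(-7) = (498 + (¼)*324)*(-7) = (498 + 81)*(-7) = 579*(-7) = -4053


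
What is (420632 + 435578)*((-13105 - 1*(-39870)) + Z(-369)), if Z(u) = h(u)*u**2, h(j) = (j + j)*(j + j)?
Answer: 63495932925018290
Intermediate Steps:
h(j) = 4*j**2 (h(j) = (2*j)*(2*j) = 4*j**2)
Z(u) = 4*u**4 (Z(u) = (4*u**2)*u**2 = 4*u**4)
(420632 + 435578)*((-13105 - 1*(-39870)) + Z(-369)) = (420632 + 435578)*((-13105 - 1*(-39870)) + 4*(-369)**4) = 856210*((-13105 + 39870) + 4*18539817921) = 856210*(26765 + 74159271684) = 856210*74159298449 = 63495932925018290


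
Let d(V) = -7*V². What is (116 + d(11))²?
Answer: 534361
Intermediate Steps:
(116 + d(11))² = (116 - 7*11²)² = (116 - 7*121)² = (116 - 847)² = (-731)² = 534361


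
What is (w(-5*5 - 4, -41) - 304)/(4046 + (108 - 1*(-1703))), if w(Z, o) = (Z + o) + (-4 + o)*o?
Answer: 1471/5857 ≈ 0.25115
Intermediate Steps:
w(Z, o) = Z + o + o*(-4 + o) (w(Z, o) = (Z + o) + o*(-4 + o) = Z + o + o*(-4 + o))
(w(-5*5 - 4, -41) - 304)/(4046 + (108 - 1*(-1703))) = (((-5*5 - 4) + (-41)**2 - 3*(-41)) - 304)/(4046 + (108 - 1*(-1703))) = (((-25 - 4) + 1681 + 123) - 304)/(4046 + (108 + 1703)) = ((-29 + 1681 + 123) - 304)/(4046 + 1811) = (1775 - 304)/5857 = 1471*(1/5857) = 1471/5857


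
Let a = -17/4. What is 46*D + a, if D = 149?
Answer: 27399/4 ≈ 6849.8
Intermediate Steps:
a = -17/4 (a = -17*¼ = -17/4 ≈ -4.2500)
46*D + a = 46*149 - 17/4 = 6854 - 17/4 = 27399/4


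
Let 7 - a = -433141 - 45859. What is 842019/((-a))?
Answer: -280673/159669 ≈ -1.7578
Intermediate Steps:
a = 479007 (a = 7 - (-433141 - 45859) = 7 - 1*(-479000) = 7 + 479000 = 479007)
842019/((-a)) = 842019/((-1*479007)) = 842019/(-479007) = 842019*(-1/479007) = -280673/159669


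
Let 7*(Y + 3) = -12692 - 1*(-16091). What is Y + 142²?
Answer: 144526/7 ≈ 20647.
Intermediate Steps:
Y = 3378/7 (Y = -3 + (-12692 - 1*(-16091))/7 = -3 + (-12692 + 16091)/7 = -3 + (⅐)*3399 = -3 + 3399/7 = 3378/7 ≈ 482.57)
Y + 142² = 3378/7 + 142² = 3378/7 + 20164 = 144526/7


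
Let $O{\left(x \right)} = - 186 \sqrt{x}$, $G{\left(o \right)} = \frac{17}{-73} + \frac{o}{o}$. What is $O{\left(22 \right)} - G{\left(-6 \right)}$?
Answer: $- \frac{56}{73} - 186 \sqrt{22} \approx -873.18$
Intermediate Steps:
$G{\left(o \right)} = \frac{56}{73}$ ($G{\left(o \right)} = 17 \left(- \frac{1}{73}\right) + 1 = - \frac{17}{73} + 1 = \frac{56}{73}$)
$O{\left(22 \right)} - G{\left(-6 \right)} = - 186 \sqrt{22} - \frac{56}{73} = - \frac{56}{73} - 186 \sqrt{22}$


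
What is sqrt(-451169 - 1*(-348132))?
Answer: I*sqrt(103037) ≈ 320.99*I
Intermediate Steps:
sqrt(-451169 - 1*(-348132)) = sqrt(-451169 + 348132) = sqrt(-103037) = I*sqrt(103037)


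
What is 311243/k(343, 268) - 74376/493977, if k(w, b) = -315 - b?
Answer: -4660310443/8726927 ≈ -534.01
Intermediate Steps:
311243/k(343, 268) - 74376/493977 = 311243/(-315 - 1*268) - 74376/493977 = 311243/(-315 - 268) - 74376*1/493977 = 311243/(-583) - 24792/164659 = 311243*(-1/583) - 24792/164659 = -311243/583 - 24792/164659 = -4660310443/8726927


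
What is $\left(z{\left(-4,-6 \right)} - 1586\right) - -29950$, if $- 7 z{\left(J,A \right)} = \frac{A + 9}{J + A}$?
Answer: $\frac{1985483}{70} \approx 28364.0$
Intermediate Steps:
$z{\left(J,A \right)} = - \frac{9 + A}{7 \left(A + J\right)}$ ($z{\left(J,A \right)} = - \frac{\left(A + 9\right) \frac{1}{J + A}}{7} = - \frac{\left(9 + A\right) \frac{1}{A + J}}{7} = - \frac{\frac{1}{A + J} \left(9 + A\right)}{7} = - \frac{9 + A}{7 \left(A + J\right)}$)
$\left(z{\left(-4,-6 \right)} - 1586\right) - -29950 = \left(\frac{-9 - -6}{7 \left(-6 - 4\right)} - 1586\right) - -29950 = \left(\frac{-9 + 6}{7 \left(-10\right)} - 1586\right) + 29950 = \left(\frac{1}{7} \left(- \frac{1}{10}\right) \left(-3\right) - 1586\right) + 29950 = \left(\frac{3}{70} - 1586\right) + 29950 = - \frac{111017}{70} + 29950 = \frac{1985483}{70}$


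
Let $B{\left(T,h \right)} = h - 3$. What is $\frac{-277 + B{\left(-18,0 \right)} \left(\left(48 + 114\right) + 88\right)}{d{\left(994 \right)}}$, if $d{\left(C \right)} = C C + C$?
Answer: $- \frac{1027}{989030} \approx -0.0010384$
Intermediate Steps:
$B{\left(T,h \right)} = -3 + h$ ($B{\left(T,h \right)} = h - 3 = -3 + h$)
$d{\left(C \right)} = C + C^{2}$ ($d{\left(C \right)} = C^{2} + C = C + C^{2}$)
$\frac{-277 + B{\left(-18,0 \right)} \left(\left(48 + 114\right) + 88\right)}{d{\left(994 \right)}} = \frac{-277 + \left(-3 + 0\right) \left(\left(48 + 114\right) + 88\right)}{994 \left(1 + 994\right)} = \frac{-277 - 3 \left(162 + 88\right)}{994 \cdot 995} = \frac{-277 - 750}{989030} = \left(-277 - 750\right) \frac{1}{989030} = \left(-1027\right) \frac{1}{989030} = - \frac{1027}{989030}$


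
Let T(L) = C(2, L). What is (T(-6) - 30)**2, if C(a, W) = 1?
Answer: 841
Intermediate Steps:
T(L) = 1
(T(-6) - 30)**2 = (1 - 30)**2 = (-29)**2 = 841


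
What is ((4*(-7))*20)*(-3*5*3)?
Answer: 25200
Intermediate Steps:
((4*(-7))*20)*(-3*5*3) = (-28*20)*(-15*3) = -560*(-45) = 25200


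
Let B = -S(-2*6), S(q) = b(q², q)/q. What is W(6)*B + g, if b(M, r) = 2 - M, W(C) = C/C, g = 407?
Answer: 2371/6 ≈ 395.17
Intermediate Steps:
W(C) = 1
S(q) = (2 - q²)/q
B = -71/6 (B = -(-(-2)*6 + 2/((-2*6))) = -(-1*(-12) + 2/(-12)) = -(12 + 2*(-1/12)) = -(12 - ⅙) = -1*71/6 = -71/6 ≈ -11.833)
W(6)*B + g = 1*(-71/6) + 407 = -71/6 + 407 = 2371/6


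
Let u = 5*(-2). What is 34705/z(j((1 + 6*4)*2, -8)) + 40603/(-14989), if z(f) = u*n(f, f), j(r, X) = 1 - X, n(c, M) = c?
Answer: -104769503/269802 ≈ -388.32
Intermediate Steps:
u = -10
z(f) = -10*f
34705/z(j((1 + 6*4)*2, -8)) + 40603/(-14989) = 34705/((-10*(1 - 1*(-8)))) + 40603/(-14989) = 34705/((-10*(1 + 8))) + 40603*(-1/14989) = 34705/((-10*9)) - 40603/14989 = 34705/(-90) - 40603/14989 = 34705*(-1/90) - 40603/14989 = -6941/18 - 40603/14989 = -104769503/269802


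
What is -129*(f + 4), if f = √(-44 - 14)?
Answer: -516 - 129*I*√58 ≈ -516.0 - 982.43*I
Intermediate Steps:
f = I*√58 (f = √(-58) = I*√58 ≈ 7.6158*I)
-129*(f + 4) = -129*(I*√58 + 4) = -129*(4 + I*√58) = -516 - 129*I*√58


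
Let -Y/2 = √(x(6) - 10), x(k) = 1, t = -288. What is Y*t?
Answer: 1728*I ≈ 1728.0*I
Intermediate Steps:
Y = -6*I (Y = -2*√(1 - 10) = -6*I ≈ -6.0*I)
Y*t = -6*I*(-288) = 1728*I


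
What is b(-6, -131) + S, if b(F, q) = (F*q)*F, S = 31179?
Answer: 26463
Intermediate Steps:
b(F, q) = q*F²
b(-6, -131) + S = -131*(-6)² + 31179 = -131*36 + 31179 = -4716 + 31179 = 26463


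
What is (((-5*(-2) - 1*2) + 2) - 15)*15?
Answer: -75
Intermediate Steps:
(((-5*(-2) - 1*2) + 2) - 15)*15 = (((10 - 2) + 2) - 15)*15 = ((8 + 2) - 15)*15 = (10 - 15)*15 = -5*15 = -75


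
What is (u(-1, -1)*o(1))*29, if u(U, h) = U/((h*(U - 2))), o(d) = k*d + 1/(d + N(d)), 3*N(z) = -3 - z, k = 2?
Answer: 29/3 ≈ 9.6667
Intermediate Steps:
N(z) = -1 - z/3 (N(z) = (-3 - z)/3 = -1 - z/3)
o(d) = 1/(-1 + 2*d/3) + 2*d (o(d) = 2*d + 1/(d + (-1 - d/3)) = 2*d + 1/(-1 + 2*d/3) = 1/(-1 + 2*d/3) + 2*d)
u(U, h) = U/(h*(-2 + U)) (u(U, h) = U/((h*(-2 + U))) = U*(1/(h*(-2 + U))) = U/(h*(-2 + U)))
(u(-1, -1)*o(1))*29 = ((-1/(-1*(-2 - 1)))*((3 - 6*1 + 4*1²)/(-3 + 2*1)))*29 = ((-1*(-1)/(-3))*((3 - 6 + 4*1)/(-3 + 2)))*29 = ((-1*(-1)*(-⅓))*((3 - 6 + 4)/(-1)))*29 = -(-1)/3*29 = -⅓*(-1)*29 = (⅓)*29 = 29/3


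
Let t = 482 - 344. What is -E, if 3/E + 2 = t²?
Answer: -3/19042 ≈ -0.00015755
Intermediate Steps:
t = 138
E = 3/19042 (E = 3/(-2 + 138²) = 3/(-2 + 19044) = 3/19042 ≈ 0.00015755)
-E = -1*3/19042 = -3/19042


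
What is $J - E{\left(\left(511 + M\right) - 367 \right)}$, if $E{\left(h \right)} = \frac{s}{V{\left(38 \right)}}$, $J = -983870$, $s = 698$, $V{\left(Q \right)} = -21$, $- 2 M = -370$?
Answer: $- \frac{20660572}{21} \approx -9.8384 \cdot 10^{5}$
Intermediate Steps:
$M = 185$ ($M = \left(- \frac{1}{2}\right) \left(-370\right) = 185$)
$E{\left(h \right)} = - \frac{698}{21}$ ($E{\left(h \right)} = \frac{698}{-21} = 698 \left(- \frac{1}{21}\right) = - \frac{698}{21}$)
$J - E{\left(\left(511 + M\right) - 367 \right)} = -983870 - - \frac{698}{21} = -983870 + \frac{698}{21} = - \frac{20660572}{21}$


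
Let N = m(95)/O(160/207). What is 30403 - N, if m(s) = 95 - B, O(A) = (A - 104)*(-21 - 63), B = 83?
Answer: 4547558921/149576 ≈ 30403.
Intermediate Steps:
O(A) = 8736 - 84*A (O(A) = (-104 + A)*(-84) = 8736 - 84*A)
m(s) = 12 (m(s) = 95 - 1*83 = 95 - 83 = 12)
N = 207/149576 (N = 12/(8736 - 13440/207) = 12/(8736 - 84*160/207) = 12/(8736 - 4480/69) = 12/(598304/69) = 12*(69/598304) = 207/149576 ≈ 0.0013839)
30403 - N = 30403 - 1*207/149576 = 30403 - 207/149576 = 4547558921/149576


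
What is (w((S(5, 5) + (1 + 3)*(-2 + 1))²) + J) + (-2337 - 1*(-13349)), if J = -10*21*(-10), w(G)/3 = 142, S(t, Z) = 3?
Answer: 13538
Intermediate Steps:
w(G) = 426 (w(G) = 3*142 = 426)
J = 2100 (J = -210*(-10) = 2100)
(w((S(5, 5) + (1 + 3)*(-2 + 1))²) + J) + (-2337 - 1*(-13349)) = (426 + 2100) + (-2337 - 1*(-13349)) = 2526 + (-2337 + 13349) = 2526 + 11012 = 13538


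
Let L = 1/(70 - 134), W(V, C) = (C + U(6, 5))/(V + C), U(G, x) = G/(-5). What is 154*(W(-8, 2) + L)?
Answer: -11011/480 ≈ -22.940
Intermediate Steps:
U(G, x) = -G/5 (U(G, x) = G*(-⅕) = -G/5)
W(V, C) = (-6/5 + C)/(C + V) (W(V, C) = (C - ⅕*6)/(V + C) = (C - 6/5)/(C + V) = (-6/5 + C)/(C + V))
L = -1/64 (L = 1/(-64) = -1/64 ≈ -0.015625)
154*(W(-8, 2) + L) = 154*((-6/5 + 2)/(2 - 8) - 1/64) = 154*((⅘)/(-6) - 1/64) = 154*(-⅙*⅘ - 1/64) = 154*(-2/15 - 1/64) = 154*(-143/960) = -11011/480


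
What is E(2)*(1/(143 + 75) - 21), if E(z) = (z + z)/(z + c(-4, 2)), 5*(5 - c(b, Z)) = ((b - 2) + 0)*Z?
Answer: -45770/5123 ≈ -8.9342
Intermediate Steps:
c(b, Z) = 5 - Z*(-2 + b)/5 (c(b, Z) = 5 - ((b - 2) + 0)*Z/5 = 5 - ((-2 + b) + 0)*Z/5 = 5 - (-2 + b)*Z/5 = 5 - Z*(-2 + b)/5)
E(z) = 2*z/(37/5 + z) (E(z) = (z + z)/(z + (5 + (⅖)*2 - ⅕*2*(-4))) = (2*z)/(z + (5 + ⅘ + 8/5)) = (2*z)/(z + 37/5) = (2*z)/(37/5 + z) = 2*z/(37/5 + z))
E(2)*(1/(143 + 75) - 21) = (10*2/(37 + 5*2))*(1/(143 + 75) - 21) = (10*2/(37 + 10))*(1/218 - 21) = (10*2/47)*(1/218 - 21) = (10*2*(1/47))*(-4577/218) = (20/47)*(-4577/218) = -45770/5123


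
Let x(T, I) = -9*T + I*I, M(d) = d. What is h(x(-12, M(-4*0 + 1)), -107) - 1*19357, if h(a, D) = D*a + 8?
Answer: -31012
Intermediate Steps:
x(T, I) = I² - 9*T (x(T, I) = -9*T + I² = I² - 9*T)
h(a, D) = 8 + D*a
h(x(-12, M(-4*0 + 1)), -107) - 1*19357 = (8 - 107*((-4*0 + 1)² - 9*(-12))) - 1*19357 = (8 - 107*((0 + 1)² + 108)) - 19357 = (8 - 107*(1² + 108)) - 19357 = (8 - 107*(1 + 108)) - 19357 = (8 - 107*109) - 19357 = (8 - 11663) - 19357 = -11655 - 19357 = -31012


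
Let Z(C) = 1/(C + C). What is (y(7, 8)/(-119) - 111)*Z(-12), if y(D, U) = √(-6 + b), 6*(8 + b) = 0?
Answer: 37/8 + I*√14/2856 ≈ 4.625 + 0.0013101*I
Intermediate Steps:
b = -8 (b = -8 + (⅙)*0 = -8 + 0 = -8)
y(D, U) = I*√14 (y(D, U) = √(-6 - 8) = √(-14) = I*√14)
Z(C) = 1/(2*C)
(y(7, 8)/(-119) - 111)*Z(-12) = ((I*√14)/(-119) - 111)*((½)/(-12)) = ((I*√14)*(-1/119) - 111)*((½)*(-1/12)) = (-I*√14/119 - 111)*(-1/24) = (-111 - I*√14/119)*(-1/24) = 37/8 + I*√14/2856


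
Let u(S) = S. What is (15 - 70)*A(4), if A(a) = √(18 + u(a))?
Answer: -55*√22 ≈ -257.97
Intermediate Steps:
A(a) = √(18 + a)
(15 - 70)*A(4) = (15 - 70)*√(18 + 4) = -55*√22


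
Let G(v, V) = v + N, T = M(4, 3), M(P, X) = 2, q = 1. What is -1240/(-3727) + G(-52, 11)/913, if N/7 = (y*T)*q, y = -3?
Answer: 781782/3402751 ≈ 0.22975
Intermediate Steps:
T = 2
N = -42 (N = 7*(-3*2*1) = 7*(-6*1) = 7*(-6) = -42)
G(v, V) = -42 + v (G(v, V) = v - 42 = -42 + v)
-1240/(-3727) + G(-52, 11)/913 = -1240/(-3727) + (-42 - 52)/913 = -1240*(-1/3727) - 94*1/913 = 1240/3727 - 94/913 = 781782/3402751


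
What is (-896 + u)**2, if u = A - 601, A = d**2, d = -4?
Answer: 2193361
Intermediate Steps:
A = 16 (A = (-4)**2 = 16)
u = -585 (u = 16 - 601 = -585)
(-896 + u)**2 = (-896 - 585)**2 = (-1481)**2 = 2193361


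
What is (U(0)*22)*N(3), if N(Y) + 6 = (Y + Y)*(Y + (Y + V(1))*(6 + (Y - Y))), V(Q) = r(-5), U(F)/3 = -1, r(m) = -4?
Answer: 1584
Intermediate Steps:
U(F) = -3 (U(F) = 3*(-1) = -3)
V(Q) = -4
N(Y) = -6 + 2*Y*(-24 + 7*Y) (N(Y) = -6 + (Y + Y)*(Y + (Y - 4)*(6 + (Y - Y))) = -6 + (2*Y)*(Y + (-4 + Y)*(6 + 0)) = -6 + (2*Y)*(Y + (-4 + Y)*6) = -6 + (2*Y)*(Y + (-24 + 6*Y)) = -6 + (2*Y)*(-24 + 7*Y) = -6 + 2*Y*(-24 + 7*Y))
(U(0)*22)*N(3) = (-3*22)*(-6 - 48*3 + 14*3²) = -66*(-6 - 144 + 14*9) = -66*(-6 - 144 + 126) = -66*(-24) = 1584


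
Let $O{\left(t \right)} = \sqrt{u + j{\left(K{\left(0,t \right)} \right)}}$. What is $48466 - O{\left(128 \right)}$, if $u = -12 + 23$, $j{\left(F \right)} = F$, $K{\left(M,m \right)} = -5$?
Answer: $48466 - \sqrt{6} \approx 48464.0$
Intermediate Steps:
$u = 11$
$O{\left(t \right)} = \sqrt{6}$ ($O{\left(t \right)} = \sqrt{11 - 5} = \sqrt{6}$)
$48466 - O{\left(128 \right)} = 48466 - \sqrt{6}$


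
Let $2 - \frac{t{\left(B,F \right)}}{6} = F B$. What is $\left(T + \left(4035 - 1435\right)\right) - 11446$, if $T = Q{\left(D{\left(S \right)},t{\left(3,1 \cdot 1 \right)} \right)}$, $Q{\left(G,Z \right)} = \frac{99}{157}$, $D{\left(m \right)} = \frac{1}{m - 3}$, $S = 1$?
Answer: $- \frac{1388723}{157} \approx -8845.4$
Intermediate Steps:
$t{\left(B,F \right)} = 12 - 6 B F$ ($t{\left(B,F \right)} = 12 - 6 F B = 12 - 6 B F$)
$D{\left(m \right)} = \frac{1}{-3 + m}$
$Q{\left(G,Z \right)} = \frac{99}{157}$ ($Q{\left(G,Z \right)} = 99 \cdot \frac{1}{157} = \frac{99}{157}$)
$T = \frac{99}{157} \approx 0.63057$
$\left(T + \left(4035 - 1435\right)\right) - 11446 = \left(\frac{99}{157} + \left(4035 - 1435\right)\right) - 11446 = \left(\frac{99}{157} + 2600\right) - 11446 = \frac{408299}{157} - 11446 = - \frac{1388723}{157}$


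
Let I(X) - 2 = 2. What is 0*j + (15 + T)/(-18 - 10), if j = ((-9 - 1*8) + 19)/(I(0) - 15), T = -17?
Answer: 1/14 ≈ 0.071429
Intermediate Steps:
I(X) = 4 (I(X) = 2 + 2 = 4)
j = -2/11 (j = ((-9 - 1*8) + 19)/(4 - 15) = ((-9 - 8) + 19)/(-11) = (-17 + 19)*(-1/11) = 2*(-1/11) = -2/11 ≈ -0.18182)
0*j + (15 + T)/(-18 - 10) = 0*(-2/11) + (15 - 17)/(-18 - 10) = 0 - 2/(-28) = 0 - 2*(-1/28) = 0 + 1/14 = 1/14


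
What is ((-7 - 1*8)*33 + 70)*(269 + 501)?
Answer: -327250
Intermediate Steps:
((-7 - 1*8)*33 + 70)*(269 + 501) = ((-7 - 8)*33 + 70)*770 = (-15*33 + 70)*770 = (-495 + 70)*770 = -425*770 = -327250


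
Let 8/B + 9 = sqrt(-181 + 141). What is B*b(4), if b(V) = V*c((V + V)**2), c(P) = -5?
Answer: 1440/121 + 320*I*sqrt(10)/121 ≈ 11.901 + 8.3631*I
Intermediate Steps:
b(V) = -5*V (b(V) = V*(-5) = -5*V)
B = 8/(-9 + 2*I*sqrt(10)) (B = 8/(-9 + sqrt(-181 + 141)) = 8/(-9 + sqrt(-40)) = 8/(-9 + 2*I*sqrt(10)) ≈ -0.59504 - 0.41815*I)
B*b(4) = (-72/121 - 16*I*sqrt(10)/121)*(-5*4) = (-72/121 - 16*I*sqrt(10)/121)*(-20) = 1440/121 + 320*I*sqrt(10)/121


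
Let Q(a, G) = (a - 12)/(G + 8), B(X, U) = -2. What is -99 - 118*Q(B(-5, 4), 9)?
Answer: -31/17 ≈ -1.8235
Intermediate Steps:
Q(a, G) = (-12 + a)/(8 + G)
-99 - 118*Q(B(-5, 4), 9) = -99 - 118*(-12 - 2)/(8 + 9) = -99 - 118*(-14)/17 = -99 - 118*(-14/17) = -99 + 1652/17 = -31/17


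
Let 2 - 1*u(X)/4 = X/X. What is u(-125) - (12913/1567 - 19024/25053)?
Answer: -136666577/39258051 ≈ -3.4812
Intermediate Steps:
u(X) = 4 (u(X) = 8 - 4*X/X = 8 - 4*1 = 8 - 4 = 4)
u(-125) - (12913/1567 - 19024/25053) = 4 - (12913/1567 - 19024/25053) = 4 - 1*293698781/39258051 = 4 - 293698781/39258051 = -136666577/39258051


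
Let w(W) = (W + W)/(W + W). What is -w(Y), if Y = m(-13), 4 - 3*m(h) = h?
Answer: -1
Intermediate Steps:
m(h) = 4/3 - h/3
Y = 17/3 (Y = 4/3 - 1/3*(-13) = 4/3 + 13/3 = 17/3 ≈ 5.6667)
w(W) = 1 (w(W) = (2*W)/((2*W)) = (2*W)*(1/(2*W)) = 1)
-w(Y) = -1*1 = -1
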